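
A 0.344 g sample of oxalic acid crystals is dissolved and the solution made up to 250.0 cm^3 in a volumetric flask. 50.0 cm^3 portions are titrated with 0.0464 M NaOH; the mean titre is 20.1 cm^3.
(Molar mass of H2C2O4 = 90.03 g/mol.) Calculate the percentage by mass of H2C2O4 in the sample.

H2C2O4 + 2 NaOH → Na2C2O4 + 2 H2O
n(NaOH) per titration = 0.0201 × 0.0464 = 9.33 × 10^-4 mol
From the 1:2 ratio, n(H2C2O4) in each aliquot = 1/2 × 9.33 × 10^-4 = 4.66 × 10^-4 mol
n(H2C2O4) in the whole flask = 4.66 × 10^-4 × 250.0/50.0 = 2.33 × 10^-3 mol
mass of H2C2O4 = 2.33 × 10^-3 × 90.03 = 0.210 g
% H2C2O4 = 0.210 / 0.344 × 100 = 61.0 %

61.0 %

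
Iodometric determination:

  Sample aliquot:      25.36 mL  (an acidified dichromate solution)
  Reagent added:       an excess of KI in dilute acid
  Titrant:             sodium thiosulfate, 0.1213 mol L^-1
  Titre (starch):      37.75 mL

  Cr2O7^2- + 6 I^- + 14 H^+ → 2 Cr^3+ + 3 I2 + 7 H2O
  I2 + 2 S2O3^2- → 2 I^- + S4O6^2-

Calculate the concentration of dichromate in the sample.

0.03009 mol/L

n(S2O3^2-) = 0.03775 × 0.1213 = 4.579 × 10^-3 mol
n(I2) = n(S2O3^2-)/2 = 2.290 × 10^-3 mol
From the 1:3 ratio, n(Cr2O7^2-) in the aliquot = 1/3 × 2.290 × 10^-3 = 7.632 × 10^-4 mol
[Cr2O7^2-] = 7.632 × 10^-4 / 0.02536 = 0.03009 mol/L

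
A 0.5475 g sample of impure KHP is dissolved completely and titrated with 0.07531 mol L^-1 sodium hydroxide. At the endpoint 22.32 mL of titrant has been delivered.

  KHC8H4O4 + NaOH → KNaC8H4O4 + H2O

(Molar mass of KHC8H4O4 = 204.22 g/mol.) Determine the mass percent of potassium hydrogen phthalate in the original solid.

62.70 %

n(NaOH) = 0.02232 L × 0.07531 mol/L = 1.681 × 10^-3 mol
n(KHC8H4O4) = 1.681 × 10^-3 mol (1:1 ratio)
mass of KHC8H4O4 = 1.681 × 10^-3 × 204.22 g/mol = 0.3433 g
% KHC8H4O4 = 0.3433 / 0.5475 × 100 = 62.70 %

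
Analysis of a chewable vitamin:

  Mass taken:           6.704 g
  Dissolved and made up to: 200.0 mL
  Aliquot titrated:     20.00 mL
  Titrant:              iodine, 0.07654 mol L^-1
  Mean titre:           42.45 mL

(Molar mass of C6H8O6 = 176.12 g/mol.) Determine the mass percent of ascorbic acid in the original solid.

85.36 %

C6H8O6 + I2 → C6H6O6 + 2 HI
n(I2) per titration = 0.04245 × 0.07654 = 3.249 × 10^-3 mol
n(C6H8O6) in each aliquot = 3.249 × 10^-3 mol (1:1 ratio)
n(C6H8O6) in the whole flask = 3.249 × 10^-3 × 200.0/20.00 = 0.03249 mol
mass of C6H8O6 = 0.03249 × 176.12 = 5.722 g
% C6H8O6 = 5.722 / 6.704 × 100 = 85.36 %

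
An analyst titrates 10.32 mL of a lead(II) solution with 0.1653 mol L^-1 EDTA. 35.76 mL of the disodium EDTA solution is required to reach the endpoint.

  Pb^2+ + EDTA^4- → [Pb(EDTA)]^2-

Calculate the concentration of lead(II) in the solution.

n(EDTA) = 0.03576 L × 0.1653 mol/L = 5.911 × 10^-3 mol
n(Pb2+) = 5.911 × 10^-3 mol (1:1 mole ratio)
[Pb2+] = 5.911 × 10^-3 mol / 0.01032 L = 0.5728 mol/L

0.5728 mol/L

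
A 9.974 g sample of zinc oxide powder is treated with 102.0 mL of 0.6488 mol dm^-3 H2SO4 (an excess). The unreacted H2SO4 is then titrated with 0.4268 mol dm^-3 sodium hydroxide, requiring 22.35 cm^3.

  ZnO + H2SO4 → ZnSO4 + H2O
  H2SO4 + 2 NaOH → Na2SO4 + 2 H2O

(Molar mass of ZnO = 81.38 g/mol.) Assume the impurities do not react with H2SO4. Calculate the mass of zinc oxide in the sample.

n(H2SO4) added = 0.1020 × 0.6488 = 0.06618 mol
n(NaOH) used in back-titration = 0.02235 × 0.4268 = 9.539 × 10^-3 mol
From the 1:2 ratio, n(H2SO4) left over = 1/2 × 9.539 × 10^-3 = 4.769 × 10^-3 mol
n(H2SO4) consumed by analyte = 0.06618 − 4.769 × 10^-3 = 0.06141 mol
n(ZnO) = 0.06141 mol (1:1 ratio)
mass of ZnO = 0.06141 × 81.38 = 4.997 g

4.997 g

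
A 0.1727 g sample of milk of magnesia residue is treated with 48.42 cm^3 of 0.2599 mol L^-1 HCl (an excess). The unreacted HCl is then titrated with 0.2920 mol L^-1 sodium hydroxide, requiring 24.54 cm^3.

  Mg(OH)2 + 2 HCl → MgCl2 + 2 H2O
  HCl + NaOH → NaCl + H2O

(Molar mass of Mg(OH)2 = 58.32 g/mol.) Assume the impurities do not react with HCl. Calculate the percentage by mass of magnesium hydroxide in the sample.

91.49 %

n(HCl) added = 0.04842 × 0.2599 = 0.01258 mol
n(NaOH) used in back-titration = 0.02454 × 0.2920 = 7.166 × 10^-3 mol
n(HCl) left over = 7.166 × 10^-3 mol (1:1 ratio)
n(HCl) consumed by analyte = 0.01258 − 7.166 × 10^-3 = 5.419 × 10^-3 mol
From the 1:2 ratio, n(Mg(OH)2) = 1/2 × 5.419 × 10^-3 = 2.709 × 10^-3 mol
mass of Mg(OH)2 = 2.709 × 10^-3 × 58.32 = 0.1580 g
% Mg(OH)2 = 0.1580 / 0.1727 × 100 = 91.49 %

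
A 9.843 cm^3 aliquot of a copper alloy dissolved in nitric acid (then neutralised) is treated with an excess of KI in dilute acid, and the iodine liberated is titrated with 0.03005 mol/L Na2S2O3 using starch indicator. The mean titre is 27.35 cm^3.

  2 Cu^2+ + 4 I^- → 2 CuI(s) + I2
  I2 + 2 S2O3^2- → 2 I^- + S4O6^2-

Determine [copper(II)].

0.08350 mol/L

n(S2O3^2-) = 0.02735 × 0.03005 = 8.219 × 10^-4 mol
n(I2) = n(S2O3^2-)/2 = 4.109 × 10^-4 mol
From the 2:1 ratio, n(Cu2+) in the aliquot = 2/1 × 4.109 × 10^-4 = 8.219 × 10^-4 mol
[Cu2+] = 8.219 × 10^-4 / 0.009843 = 0.08350 mol/L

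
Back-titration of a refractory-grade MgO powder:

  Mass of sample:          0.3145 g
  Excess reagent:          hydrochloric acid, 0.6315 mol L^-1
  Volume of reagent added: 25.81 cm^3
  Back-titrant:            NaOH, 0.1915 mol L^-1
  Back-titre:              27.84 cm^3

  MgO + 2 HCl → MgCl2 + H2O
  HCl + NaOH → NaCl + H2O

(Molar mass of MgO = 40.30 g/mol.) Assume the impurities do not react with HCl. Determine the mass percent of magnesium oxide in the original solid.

n(HCl) added = 0.02581 × 0.6315 = 0.01630 mol
n(NaOH) used in back-titration = 0.02784 × 0.1915 = 5.331 × 10^-3 mol
n(HCl) left over = 5.331 × 10^-3 mol (1:1 ratio)
n(HCl) consumed by analyte = 0.01630 − 5.331 × 10^-3 = 0.01097 mol
From the 1:2 ratio, n(MgO) = 1/2 × 0.01097 = 5.484 × 10^-3 mol
mass of MgO = 5.484 × 10^-3 × 40.30 = 0.2210 g
% MgO = 0.2210 / 0.3145 × 100 = 70.27 %

70.27 %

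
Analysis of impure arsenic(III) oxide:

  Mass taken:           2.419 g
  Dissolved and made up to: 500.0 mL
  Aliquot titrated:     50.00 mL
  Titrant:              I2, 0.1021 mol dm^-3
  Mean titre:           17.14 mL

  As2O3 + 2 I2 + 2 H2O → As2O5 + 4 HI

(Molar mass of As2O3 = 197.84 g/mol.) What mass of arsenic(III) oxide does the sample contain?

n(I2) per titration = 0.01714 × 0.1021 = 1.750 × 10^-3 mol
From the 1:2 ratio, n(As2O3) in each aliquot = 1/2 × 1.750 × 10^-3 = 8.750 × 10^-4 mol
n(As2O3) in the whole flask = 8.750 × 10^-4 × 500.0/50.00 = 8.750 × 10^-3 mol
mass of As2O3 = 8.750 × 10^-3 × 197.84 = 1.731 g

1.731 g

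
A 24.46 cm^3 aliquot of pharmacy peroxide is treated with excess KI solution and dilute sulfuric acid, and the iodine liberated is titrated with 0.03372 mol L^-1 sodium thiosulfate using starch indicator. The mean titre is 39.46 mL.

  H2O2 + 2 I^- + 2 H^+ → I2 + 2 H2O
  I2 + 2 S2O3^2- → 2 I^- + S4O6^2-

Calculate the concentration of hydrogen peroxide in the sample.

n(S2O3^2-) = 0.03946 × 0.03372 = 1.331 × 10^-3 mol
n(I2) = n(S2O3^2-)/2 = 6.653 × 10^-4 mol
n(H2O2) in the aliquot = 6.653 × 10^-4 mol (1:1 ratio)
[H2O2] = 6.653 × 10^-4 / 0.02446 = 0.02720 mol/L

0.02720 mol/L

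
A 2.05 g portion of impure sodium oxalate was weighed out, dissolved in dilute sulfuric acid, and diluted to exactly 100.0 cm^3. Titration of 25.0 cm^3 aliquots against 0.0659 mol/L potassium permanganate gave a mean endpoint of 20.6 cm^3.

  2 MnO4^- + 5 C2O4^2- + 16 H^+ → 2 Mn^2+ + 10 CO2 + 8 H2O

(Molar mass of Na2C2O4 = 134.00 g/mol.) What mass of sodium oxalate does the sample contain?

n(KMnO4) per titration = 0.0206 × 0.0659 = 1.36 × 10^-3 mol
From the 5:2 ratio, n(Na2C2O4) in each aliquot = 5/2 × 1.36 × 10^-3 = 3.39 × 10^-3 mol
n(Na2C2O4) in the whole flask = 3.39 × 10^-3 × 100.0/25.0 = 0.0136 mol
mass of Na2C2O4 = 0.0136 × 134.00 = 1.82 g

1.82 g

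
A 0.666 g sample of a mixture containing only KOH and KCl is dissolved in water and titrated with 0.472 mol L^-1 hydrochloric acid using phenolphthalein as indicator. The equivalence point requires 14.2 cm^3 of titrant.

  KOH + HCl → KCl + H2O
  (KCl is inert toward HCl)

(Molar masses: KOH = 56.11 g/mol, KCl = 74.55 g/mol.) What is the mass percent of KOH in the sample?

56.5 %

n(HCl) = 0.0142 × 0.472 = 6.70 × 10^-3 mol
Let x = n(KOH), y = n(KCl).
Titrant: 1x = 6.70 × 10^-3;  mass: 56.11x + 74.55y = 0.666
Solving, x = 6.70 × 10^-3 mol, y = 3.89 × 10^-3 mol
mass of KOH = 6.70 × 10^-3 × 56.11 = 0.376 g
% KOH = 0.376 / 0.666 × 100 = 56.5 %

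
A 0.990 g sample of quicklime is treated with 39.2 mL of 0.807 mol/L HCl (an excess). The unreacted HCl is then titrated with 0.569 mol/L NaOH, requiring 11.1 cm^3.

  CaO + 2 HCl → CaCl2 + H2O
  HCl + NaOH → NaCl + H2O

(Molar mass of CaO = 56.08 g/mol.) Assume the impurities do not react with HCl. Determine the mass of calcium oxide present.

n(HCl) added = 0.0392 × 0.807 = 0.0316 mol
n(NaOH) used in back-titration = 0.0111 × 0.569 = 6.32 × 10^-3 mol
n(HCl) left over = 6.32 × 10^-3 mol (1:1 ratio)
n(HCl) consumed by analyte = 0.0316 − 6.32 × 10^-3 = 0.0253 mol
From the 1:2 ratio, n(CaO) = 1/2 × 0.0253 = 0.0127 mol
mass of CaO = 0.0127 × 56.08 = 0.710 g

0.710 g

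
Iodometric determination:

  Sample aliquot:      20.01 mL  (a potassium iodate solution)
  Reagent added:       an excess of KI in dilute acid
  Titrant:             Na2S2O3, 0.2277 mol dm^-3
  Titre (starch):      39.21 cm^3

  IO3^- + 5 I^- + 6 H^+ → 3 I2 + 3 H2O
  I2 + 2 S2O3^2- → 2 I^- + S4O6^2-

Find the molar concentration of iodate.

0.07436 mol/L

n(S2O3^2-) = 0.03921 × 0.2277 = 8.928 × 10^-3 mol
n(I2) = n(S2O3^2-)/2 = 4.464 × 10^-3 mol
From the 1:3 ratio, n(IO3^-) in the aliquot = 1/3 × 4.464 × 10^-3 = 1.488 × 10^-3 mol
[IO3^-] = 1.488 × 10^-3 / 0.02001 = 0.07436 mol/L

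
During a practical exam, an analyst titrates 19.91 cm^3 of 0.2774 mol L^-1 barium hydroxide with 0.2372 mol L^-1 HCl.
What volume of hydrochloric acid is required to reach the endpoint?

46.57 mL

Ba(OH)2 + 2 HCl → BaCl2 + 2 H2O
n(Ba(OH)2) = 0.01991 L × 0.2774 mol/L = 5.523 × 10^-3 mol
From the 2:1 stoichiometry, n(HCl) = 2/1 × 5.523 × 10^-3 = 0.01105 mol
V(HCl) = 0.01105 mol / 0.2372 mol/L = 0.04657 L = 46.57 mL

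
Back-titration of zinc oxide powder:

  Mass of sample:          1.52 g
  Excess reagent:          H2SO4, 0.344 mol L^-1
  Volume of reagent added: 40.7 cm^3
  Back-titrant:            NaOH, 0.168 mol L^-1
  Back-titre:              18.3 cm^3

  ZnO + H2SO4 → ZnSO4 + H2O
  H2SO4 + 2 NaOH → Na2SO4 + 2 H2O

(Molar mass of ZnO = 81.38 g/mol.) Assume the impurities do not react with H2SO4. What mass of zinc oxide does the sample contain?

n(H2SO4) added = 0.0407 × 0.344 = 0.0140 mol
n(NaOH) used in back-titration = 0.0183 × 0.168 = 3.07 × 10^-3 mol
From the 1:2 ratio, n(H2SO4) left over = 1/2 × 3.07 × 10^-3 = 1.54 × 10^-3 mol
n(H2SO4) consumed by analyte = 0.0140 − 1.54 × 10^-3 = 0.0125 mol
n(ZnO) = 0.0125 mol (1:1 ratio)
mass of ZnO = 0.0125 × 81.38 = 1.01 g

1.01 g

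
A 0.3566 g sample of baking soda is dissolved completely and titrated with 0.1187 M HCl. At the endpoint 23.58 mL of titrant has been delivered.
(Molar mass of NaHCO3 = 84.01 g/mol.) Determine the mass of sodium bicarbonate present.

NaHCO3 + HCl → NaCl + H2O + CO2
n(HCl) = 0.02358 L × 0.1187 mol/L = 2.799 × 10^-3 mol
n(NaHCO3) = 2.799 × 10^-3 mol (1:1 ratio)
mass of NaHCO3 = 2.799 × 10^-3 × 84.01 g/mol = 0.2351 g

0.2351 g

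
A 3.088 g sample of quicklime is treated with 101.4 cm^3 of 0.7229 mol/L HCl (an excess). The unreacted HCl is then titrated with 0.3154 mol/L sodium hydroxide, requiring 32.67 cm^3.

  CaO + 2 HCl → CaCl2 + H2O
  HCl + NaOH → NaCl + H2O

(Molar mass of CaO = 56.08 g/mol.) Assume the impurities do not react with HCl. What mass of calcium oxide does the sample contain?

n(HCl) added = 0.1014 × 0.7229 = 0.07330 mol
n(NaOH) used in back-titration = 0.03267 × 0.3154 = 0.01030 mol
n(HCl) left over = 0.01030 mol (1:1 ratio)
n(HCl) consumed by analyte = 0.07330 − 0.01030 = 0.06300 mol
From the 1:2 ratio, n(CaO) = 1/2 × 0.06300 = 0.03150 mol
mass of CaO = 0.03150 × 56.08 = 1.766 g

1.766 g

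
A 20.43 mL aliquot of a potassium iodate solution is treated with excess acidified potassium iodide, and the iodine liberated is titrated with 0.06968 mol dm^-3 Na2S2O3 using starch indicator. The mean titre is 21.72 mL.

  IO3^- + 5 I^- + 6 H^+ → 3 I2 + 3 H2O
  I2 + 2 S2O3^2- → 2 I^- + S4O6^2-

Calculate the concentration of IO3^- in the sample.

n(S2O3^2-) = 0.02172 × 0.06968 = 1.513 × 10^-3 mol
n(I2) = n(S2O3^2-)/2 = 7.567 × 10^-4 mol
From the 1:3 ratio, n(IO3^-) in the aliquot = 1/3 × 7.567 × 10^-4 = 2.522 × 10^-4 mol
[IO3^-] = 2.522 × 10^-4 / 0.02043 = 0.01235 mol/L

0.01235 mol/L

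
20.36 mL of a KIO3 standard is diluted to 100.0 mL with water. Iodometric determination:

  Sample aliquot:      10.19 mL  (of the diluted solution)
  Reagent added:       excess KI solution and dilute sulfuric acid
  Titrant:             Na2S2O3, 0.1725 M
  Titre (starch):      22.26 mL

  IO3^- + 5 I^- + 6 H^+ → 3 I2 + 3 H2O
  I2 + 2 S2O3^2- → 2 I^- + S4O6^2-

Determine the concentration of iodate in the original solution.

n(S2O3^2-) = 0.02226 × 0.1725 = 3.840 × 10^-3 mol
n(I2) = n(S2O3^2-)/2 = 1.920 × 10^-3 mol
From the 1:3 ratio, n(IO3^-) in the aliquot = 1/3 × 1.920 × 10^-3 = 6.400 × 10^-4 mol
[IO3^-]_dilute = 6.400 × 10^-4 / 0.01019 = 0.06280 mol/L
[IO3^-]_original = 0.06280 × 100.0/20.36 = 0.3085 mol/L

0.3085 M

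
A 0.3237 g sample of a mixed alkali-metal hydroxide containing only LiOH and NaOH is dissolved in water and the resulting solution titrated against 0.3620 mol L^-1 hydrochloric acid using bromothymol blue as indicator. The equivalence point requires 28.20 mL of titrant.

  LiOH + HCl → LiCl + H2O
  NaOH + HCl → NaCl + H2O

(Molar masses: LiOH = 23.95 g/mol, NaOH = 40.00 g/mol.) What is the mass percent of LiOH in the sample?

n(HCl) = 0.02820 × 0.3620 = 0.01021 mol
Let x = n(LiOH), y = n(NaOH).
Titrant: 1x + 1y = 0.01021;  mass: 23.95x + 40.00y = 0.3237
Solving, x = 5.273 × 10^-3 mol, y = 4.935 × 10^-3 mol
mass of LiOH = 5.273 × 10^-3 × 23.95 = 0.1263 g
% LiOH = 0.1263 / 0.3237 × 100 = 39.02 %

39.02 %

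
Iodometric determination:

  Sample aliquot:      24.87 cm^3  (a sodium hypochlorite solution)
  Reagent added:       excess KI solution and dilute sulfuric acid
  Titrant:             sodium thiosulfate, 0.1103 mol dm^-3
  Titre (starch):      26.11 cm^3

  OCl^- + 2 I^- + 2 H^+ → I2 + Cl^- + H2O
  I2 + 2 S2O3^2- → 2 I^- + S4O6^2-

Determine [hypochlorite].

n(S2O3^2-) = 0.02611 × 0.1103 = 2.880 × 10^-3 mol
n(I2) = n(S2O3^2-)/2 = 1.440 × 10^-3 mol
n(OCl^-) in the aliquot = 1.440 × 10^-3 mol (1:1 ratio)
[OCl^-] = 1.440 × 10^-3 / 0.02487 = 0.05790 mol/L

0.05790 mol/L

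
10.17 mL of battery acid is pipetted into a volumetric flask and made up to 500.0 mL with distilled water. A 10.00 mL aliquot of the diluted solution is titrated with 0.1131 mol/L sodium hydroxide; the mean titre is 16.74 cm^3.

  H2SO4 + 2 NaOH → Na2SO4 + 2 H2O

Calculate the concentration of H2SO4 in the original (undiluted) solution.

4.654 mol/L

n(NaOH) = 0.01674 × 0.1131 = 1.893 × 10^-3 mol
From the 1:2 ratio, n(H2SO4) in the aliquot = 1/2 × 1.893 × 10^-3 = 9.466 × 10^-4 mol
[H2SO4]_dilute = 9.466 × 10^-4 / 0.01000 = 0.09466 mol/L
Dilution factor = 500.0 / 10.17 = 49.16
[H2SO4]_stock = 0.09466 × 49.16 = 4.654 mol/L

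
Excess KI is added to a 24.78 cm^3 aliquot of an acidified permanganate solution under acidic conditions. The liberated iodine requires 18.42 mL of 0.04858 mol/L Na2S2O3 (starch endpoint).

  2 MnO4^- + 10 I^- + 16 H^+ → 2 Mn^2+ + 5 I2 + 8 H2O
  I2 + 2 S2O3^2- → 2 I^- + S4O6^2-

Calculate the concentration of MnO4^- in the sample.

n(S2O3^2-) = 0.01842 × 0.04858 = 8.948 × 10^-4 mol
n(I2) = n(S2O3^2-)/2 = 4.474 × 10^-4 mol
From the 2:5 ratio, n(MnO4^-) in the aliquot = 2/5 × 4.474 × 10^-4 = 1.790 × 10^-4 mol
[MnO4^-] = 1.790 × 10^-4 / 0.02478 = 0.007222 mol/L

0.007222 mol/L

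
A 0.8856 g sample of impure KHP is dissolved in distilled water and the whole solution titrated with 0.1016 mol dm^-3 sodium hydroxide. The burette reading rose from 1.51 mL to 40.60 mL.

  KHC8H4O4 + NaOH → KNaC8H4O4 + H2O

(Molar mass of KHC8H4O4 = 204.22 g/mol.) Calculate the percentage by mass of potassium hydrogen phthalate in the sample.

n(NaOH) = 0.03909 L × 0.1016 mol/L = 3.972 × 10^-3 mol
n(KHC8H4O4) = 3.972 × 10^-3 mol (1:1 ratio)
mass of KHC8H4O4 = 3.972 × 10^-3 × 204.22 g/mol = 0.8111 g
% KHC8H4O4 = 0.8111 / 0.8856 × 100 = 91.58 %

91.58 %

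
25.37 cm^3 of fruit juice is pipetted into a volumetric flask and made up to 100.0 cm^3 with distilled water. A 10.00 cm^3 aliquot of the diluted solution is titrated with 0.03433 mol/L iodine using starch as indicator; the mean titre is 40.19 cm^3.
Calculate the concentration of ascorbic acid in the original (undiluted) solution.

C6H8O6 + I2 → C6H6O6 + 2 HI
n(I2) = 0.04019 × 0.03433 = 1.380 × 10^-3 mol
n(C6H8O6) in the aliquot = 1.380 × 10^-3 mol (1:1 ratio)
[C6H8O6]_dilute = 1.380 × 10^-3 / 0.01000 = 0.1380 mol/L
Dilution factor = 100.0 / 25.37 = 3.942
[C6H8O6]_stock = 0.1380 × 3.942 = 0.5438 mol/L

0.5438 mol/L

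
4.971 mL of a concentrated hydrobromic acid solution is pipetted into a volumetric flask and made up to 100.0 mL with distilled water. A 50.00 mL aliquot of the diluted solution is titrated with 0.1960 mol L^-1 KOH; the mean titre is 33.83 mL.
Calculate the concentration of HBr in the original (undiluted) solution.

HBr + KOH → KBr + H2O
n(KOH) = 0.03383 × 0.1960 = 6.631 × 10^-3 mol
n(HBr) in the aliquot = 6.631 × 10^-3 mol (1:1 ratio)
[HBr]_dilute = 6.631 × 10^-3 / 0.05000 = 0.1326 mol/L
Dilution factor = 100.0 / 4.971 = 20.12
[HBr]_stock = 0.1326 × 20.12 = 2.668 mol/L

2.668 mol/L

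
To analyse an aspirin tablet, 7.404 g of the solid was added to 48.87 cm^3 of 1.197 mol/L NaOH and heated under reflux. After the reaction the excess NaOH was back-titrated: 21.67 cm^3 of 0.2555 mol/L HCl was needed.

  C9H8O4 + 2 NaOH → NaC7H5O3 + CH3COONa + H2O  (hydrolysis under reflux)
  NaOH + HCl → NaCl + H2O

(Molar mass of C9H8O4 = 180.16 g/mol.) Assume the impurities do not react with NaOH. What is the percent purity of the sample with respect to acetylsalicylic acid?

n(NaOH) added = 0.04887 × 1.197 = 0.05850 mol
n(HCl) used in back-titration = 0.02167 × 0.2555 = 5.537 × 10^-3 mol
n(NaOH) left over = 5.537 × 10^-3 mol (1:1 ratio)
n(NaOH) consumed by analyte = 0.05850 − 5.537 × 10^-3 = 0.05296 mol
From the 1:2 ratio, n(C9H8O4) = 1/2 × 0.05296 = 0.02648 mol
mass of C9H8O4 = 0.02648 × 180.16 = 4.771 g
% C9H8O4 = 4.771 / 7.404 × 100 = 64.43 %

64.43 %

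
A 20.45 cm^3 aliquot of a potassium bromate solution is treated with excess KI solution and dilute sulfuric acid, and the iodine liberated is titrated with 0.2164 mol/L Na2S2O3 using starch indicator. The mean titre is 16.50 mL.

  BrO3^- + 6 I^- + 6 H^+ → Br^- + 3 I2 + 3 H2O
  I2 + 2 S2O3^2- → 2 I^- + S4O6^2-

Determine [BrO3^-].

0.02910 mol/L

n(S2O3^2-) = 0.01650 × 0.2164 = 3.571 × 10^-3 mol
n(I2) = n(S2O3^2-)/2 = 1.785 × 10^-3 mol
From the 1:3 ratio, n(BrO3^-) in the aliquot = 1/3 × 1.785 × 10^-3 = 5.951 × 10^-4 mol
[BrO3^-] = 5.951 × 10^-4 / 0.02045 = 0.02910 mol/L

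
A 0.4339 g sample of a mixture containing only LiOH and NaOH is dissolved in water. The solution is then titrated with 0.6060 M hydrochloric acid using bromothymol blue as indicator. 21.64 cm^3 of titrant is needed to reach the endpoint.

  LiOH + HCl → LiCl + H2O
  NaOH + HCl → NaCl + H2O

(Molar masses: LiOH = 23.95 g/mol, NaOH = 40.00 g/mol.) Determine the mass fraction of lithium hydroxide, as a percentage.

31.18 %

n(HCl) = 0.02164 × 0.6060 = 0.01311 mol
Let x = n(LiOH), y = n(NaOH).
Titrant: 1x + 1y = 0.01311;  mass: 23.95x + 40.00y = 0.4339
Solving, x = 5.648 × 10^-3 mol, y = 7.466 × 10^-3 mol
mass of LiOH = 5.648 × 10^-3 × 23.95 = 0.1353 g
% LiOH = 0.1353 / 0.4339 × 100 = 31.18 %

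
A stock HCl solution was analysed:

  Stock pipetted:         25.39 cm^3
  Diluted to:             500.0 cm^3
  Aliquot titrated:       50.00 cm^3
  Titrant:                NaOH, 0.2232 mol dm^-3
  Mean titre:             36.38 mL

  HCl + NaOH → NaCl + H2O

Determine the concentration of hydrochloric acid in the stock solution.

3.198 mol/L

n(NaOH) = 0.03638 × 0.2232 = 8.120 × 10^-3 mol
n(HCl) in the aliquot = 8.120 × 10^-3 mol (1:1 ratio)
[HCl]_dilute = 8.120 × 10^-3 / 0.05000 = 0.1624 mol/L
Dilution factor = 500.0 / 25.39 = 19.69
[HCl]_stock = 0.1624 × 19.69 = 3.198 mol/L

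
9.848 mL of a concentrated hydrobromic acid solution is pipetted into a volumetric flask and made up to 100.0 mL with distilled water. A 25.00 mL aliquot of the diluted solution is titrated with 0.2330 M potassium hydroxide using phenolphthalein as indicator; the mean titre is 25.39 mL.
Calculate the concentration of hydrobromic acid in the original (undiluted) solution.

HBr + KOH → KBr + H2O
n(KOH) = 0.02539 × 0.2330 = 5.916 × 10^-3 mol
n(HBr) in the aliquot = 5.916 × 10^-3 mol (1:1 ratio)
[HBr]_dilute = 5.916 × 10^-3 / 0.02500 = 0.2366 mol/L
Dilution factor = 100.0 / 9.848 = 10.15
[HBr]_stock = 0.2366 × 10.15 = 2.403 mol/L

2.403 M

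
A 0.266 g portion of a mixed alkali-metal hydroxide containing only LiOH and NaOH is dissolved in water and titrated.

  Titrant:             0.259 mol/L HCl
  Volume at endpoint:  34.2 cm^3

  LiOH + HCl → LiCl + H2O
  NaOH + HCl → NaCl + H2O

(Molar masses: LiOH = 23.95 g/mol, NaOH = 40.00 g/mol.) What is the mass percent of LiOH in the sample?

49.5 %

n(HCl) = 0.0342 × 0.259 = 8.86 × 10^-3 mol
Let x = n(LiOH), y = n(NaOH).
Titrant: 1x + 1y = 8.86 × 10^-3;  mass: 23.95x + 40.00y = 0.266
Solving, x = 5.50 × 10^-3 mol, y = 3.36 × 10^-3 mol
mass of LiOH = 5.50 × 10^-3 × 23.95 = 0.132 g
% LiOH = 0.132 / 0.266 × 100 = 49.5 %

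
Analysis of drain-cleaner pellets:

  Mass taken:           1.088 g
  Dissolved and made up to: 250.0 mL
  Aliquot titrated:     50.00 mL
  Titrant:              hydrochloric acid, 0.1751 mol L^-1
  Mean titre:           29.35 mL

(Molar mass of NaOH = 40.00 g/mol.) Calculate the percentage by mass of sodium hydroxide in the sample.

NaOH + HCl → NaCl + H2O
n(HCl) per titration = 0.02935 × 0.1751 = 5.139 × 10^-3 mol
n(NaOH) in each aliquot = 5.139 × 10^-3 mol (1:1 ratio)
n(NaOH) in the whole flask = 5.139 × 10^-3 × 250.0/50.00 = 0.02570 mol
mass of NaOH = 0.02570 × 40.00 = 1.028 g
% NaOH = 1.028 / 1.088 × 100 = 94.47 %

94.47 %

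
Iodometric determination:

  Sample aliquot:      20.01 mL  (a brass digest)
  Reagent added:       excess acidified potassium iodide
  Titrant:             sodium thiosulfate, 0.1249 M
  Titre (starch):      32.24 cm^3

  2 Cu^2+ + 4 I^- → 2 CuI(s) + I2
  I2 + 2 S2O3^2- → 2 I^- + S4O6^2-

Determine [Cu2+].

0.2012 M

n(S2O3^2-) = 0.03224 × 0.1249 = 4.027 × 10^-3 mol
n(I2) = n(S2O3^2-)/2 = 2.013 × 10^-3 mol
From the 2:1 ratio, n(Cu2+) in the aliquot = 2/1 × 2.013 × 10^-3 = 4.027 × 10^-3 mol
[Cu2+] = 4.027 × 10^-3 / 0.02001 = 0.2012 mol/L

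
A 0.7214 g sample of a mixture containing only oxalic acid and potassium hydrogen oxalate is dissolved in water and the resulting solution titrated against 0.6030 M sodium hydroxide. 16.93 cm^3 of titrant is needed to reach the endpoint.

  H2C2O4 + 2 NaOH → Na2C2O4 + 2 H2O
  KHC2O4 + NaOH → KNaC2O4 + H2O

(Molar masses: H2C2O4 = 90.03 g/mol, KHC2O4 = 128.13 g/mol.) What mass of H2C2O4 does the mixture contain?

0.3177 g

n(NaOH) = 0.01693 × 0.6030 = 0.01021 mol
Let x = n(H2C2O4), y = n(KHC2O4).
Titrant: 2x + 1y = 0.01021;  mass: 90.03x + 128.13y = 0.7214
Solving, x = 3.529 × 10^-3 mol, y = 3.150 × 10^-3 mol
mass of H2C2O4 = 3.529 × 10^-3 × 90.03 = 0.3177 g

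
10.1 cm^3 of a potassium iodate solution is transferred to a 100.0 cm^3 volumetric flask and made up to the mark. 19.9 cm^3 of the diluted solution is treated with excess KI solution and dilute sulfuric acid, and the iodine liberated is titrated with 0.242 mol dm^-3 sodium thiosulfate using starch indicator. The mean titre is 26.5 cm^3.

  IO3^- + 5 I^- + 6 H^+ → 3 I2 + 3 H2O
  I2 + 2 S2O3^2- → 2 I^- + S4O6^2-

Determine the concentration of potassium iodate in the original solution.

0.532 mol/L

n(S2O3^2-) = 0.0265 × 0.242 = 6.41 × 10^-3 mol
n(I2) = n(S2O3^2-)/2 = 3.21 × 10^-3 mol
From the 1:3 ratio, n(IO3^-) in the aliquot = 1/3 × 3.21 × 10^-3 = 1.07 × 10^-3 mol
[IO3^-]_dilute = 1.07 × 10^-3 / 0.0199 = 0.0537 mol/L
[IO3^-]_original = 0.0537 × 100.0/10.1 = 0.532 mol/L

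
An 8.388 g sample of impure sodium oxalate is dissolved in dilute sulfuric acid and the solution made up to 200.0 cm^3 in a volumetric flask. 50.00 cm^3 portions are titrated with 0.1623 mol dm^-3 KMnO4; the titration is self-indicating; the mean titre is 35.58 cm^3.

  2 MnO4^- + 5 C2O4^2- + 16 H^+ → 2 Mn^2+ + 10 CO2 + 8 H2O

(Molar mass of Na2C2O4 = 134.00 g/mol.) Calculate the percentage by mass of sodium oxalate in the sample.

92.25 %

n(KMnO4) per titration = 0.03558 × 0.1623 = 5.775 × 10^-3 mol
From the 5:2 ratio, n(Na2C2O4) in each aliquot = 5/2 × 5.775 × 10^-3 = 0.01444 mol
n(Na2C2O4) in the whole flask = 0.01444 × 200.0/50.00 = 0.05775 mol
mass of Na2C2O4 = 0.05775 × 134.00 = 7.738 g
% Na2C2O4 = 7.738 / 8.388 × 100 = 92.25 %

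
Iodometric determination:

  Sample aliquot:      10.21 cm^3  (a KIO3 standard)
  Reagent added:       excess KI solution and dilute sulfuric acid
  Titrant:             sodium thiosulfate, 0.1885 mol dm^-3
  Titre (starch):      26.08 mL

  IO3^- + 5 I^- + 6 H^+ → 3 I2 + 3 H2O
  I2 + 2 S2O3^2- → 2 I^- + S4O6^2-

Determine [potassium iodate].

n(S2O3^2-) = 0.02608 × 0.1885 = 4.916 × 10^-3 mol
n(I2) = n(S2O3^2-)/2 = 2.458 × 10^-3 mol
From the 1:3 ratio, n(IO3^-) in the aliquot = 1/3 × 2.458 × 10^-3 = 8.193 × 10^-4 mol
[IO3^-] = 8.193 × 10^-4 / 0.01021 = 0.08025 mol/L

0.08025 mol/L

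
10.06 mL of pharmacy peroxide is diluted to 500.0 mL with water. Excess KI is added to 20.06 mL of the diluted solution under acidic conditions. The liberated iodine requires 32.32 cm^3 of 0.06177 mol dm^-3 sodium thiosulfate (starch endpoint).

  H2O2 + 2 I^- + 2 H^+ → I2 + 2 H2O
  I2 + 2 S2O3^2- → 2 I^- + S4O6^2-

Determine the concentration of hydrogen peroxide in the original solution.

2.473 mol/L

n(S2O3^2-) = 0.03232 × 0.06177 = 1.996 × 10^-3 mol
n(I2) = n(S2O3^2-)/2 = 9.982 × 10^-4 mol
n(H2O2) in the aliquot = 9.982 × 10^-4 mol (1:1 ratio)
[H2O2]_dilute = 9.982 × 10^-4 / 0.02006 = 0.04976 mol/L
[H2O2]_original = 0.04976 × 500.0/10.06 = 2.473 mol/L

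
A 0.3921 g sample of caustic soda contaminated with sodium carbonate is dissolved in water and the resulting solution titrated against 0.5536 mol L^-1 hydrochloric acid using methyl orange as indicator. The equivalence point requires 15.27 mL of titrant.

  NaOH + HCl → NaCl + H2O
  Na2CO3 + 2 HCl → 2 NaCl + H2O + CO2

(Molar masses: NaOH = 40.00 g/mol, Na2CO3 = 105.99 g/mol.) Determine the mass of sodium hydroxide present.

0.1720 g

n(HCl) = 0.01527 × 0.5536 = 8.453 × 10^-3 mol
Let x = n(NaOH), y = n(Na2CO3).
Titrant: 1x + 2y = 8.453 × 10^-3;  mass: 40.00x + 105.99y = 0.3921
Solving, x = 4.301 × 10^-3 mol, y = 2.076 × 10^-3 mol
mass of NaOH = 4.301 × 10^-3 × 40.00 = 0.1720 g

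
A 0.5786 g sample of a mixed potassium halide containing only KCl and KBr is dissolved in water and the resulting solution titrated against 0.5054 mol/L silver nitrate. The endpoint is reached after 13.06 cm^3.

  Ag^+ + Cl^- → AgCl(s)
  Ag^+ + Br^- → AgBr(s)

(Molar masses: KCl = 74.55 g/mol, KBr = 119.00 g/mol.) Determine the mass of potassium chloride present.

0.3469 g

n(AgNO3) = 0.01306 × 0.5054 = 6.601 × 10^-3 mol
Let x = n(KCl), y = n(KBr).
Titrant: 1x + 1y = 6.601 × 10^-3;  mass: 74.55x + 119.00y = 0.5786
Solving, x = 4.654 × 10^-3 mol, y = 1.947 × 10^-3 mol
mass of KCl = 4.654 × 10^-3 × 74.55 = 0.3469 g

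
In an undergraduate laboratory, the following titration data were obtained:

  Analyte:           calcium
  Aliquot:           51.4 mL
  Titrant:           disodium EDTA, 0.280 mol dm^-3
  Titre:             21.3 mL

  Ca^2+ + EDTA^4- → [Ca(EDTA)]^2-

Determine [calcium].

n(EDTA) = 0.0213 L × 0.280 mol/L = 5.96 × 10^-3 mol
n(Ca2+) = 5.96 × 10^-3 mol (1:1 mole ratio)
[Ca2+] = 5.96 × 10^-3 mol / 0.0514 L = 0.116 mol/L

0.116 mol/L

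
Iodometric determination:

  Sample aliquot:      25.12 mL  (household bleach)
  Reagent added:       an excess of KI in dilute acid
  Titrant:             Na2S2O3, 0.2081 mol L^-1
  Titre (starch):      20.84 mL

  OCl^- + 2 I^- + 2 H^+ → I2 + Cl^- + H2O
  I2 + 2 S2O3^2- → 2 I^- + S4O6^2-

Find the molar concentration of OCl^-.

n(S2O3^2-) = 0.02084 × 0.2081 = 4.337 × 10^-3 mol
n(I2) = n(S2O3^2-)/2 = 2.168 × 10^-3 mol
n(OCl^-) in the aliquot = 2.168 × 10^-3 mol (1:1 ratio)
[OCl^-] = 2.168 × 10^-3 / 0.02512 = 0.08632 mol/L

0.08632 mol/L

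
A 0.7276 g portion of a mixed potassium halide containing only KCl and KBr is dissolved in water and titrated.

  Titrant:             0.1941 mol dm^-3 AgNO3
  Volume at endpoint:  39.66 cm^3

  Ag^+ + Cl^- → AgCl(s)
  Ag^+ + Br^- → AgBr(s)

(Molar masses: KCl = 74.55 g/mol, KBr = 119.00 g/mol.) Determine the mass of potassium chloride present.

0.3161 g

n(AgNO3) = 0.03966 × 0.1941 = 7.698 × 10^-3 mol
Let x = n(KCl), y = n(KBr).
Titrant: 1x + 1y = 7.698 × 10^-3;  mass: 74.55x + 119.00y = 0.7276
Solving, x = 4.240 × 10^-3 mol, y = 3.458 × 10^-3 mol
mass of KCl = 4.240 × 10^-3 × 74.55 = 0.3161 g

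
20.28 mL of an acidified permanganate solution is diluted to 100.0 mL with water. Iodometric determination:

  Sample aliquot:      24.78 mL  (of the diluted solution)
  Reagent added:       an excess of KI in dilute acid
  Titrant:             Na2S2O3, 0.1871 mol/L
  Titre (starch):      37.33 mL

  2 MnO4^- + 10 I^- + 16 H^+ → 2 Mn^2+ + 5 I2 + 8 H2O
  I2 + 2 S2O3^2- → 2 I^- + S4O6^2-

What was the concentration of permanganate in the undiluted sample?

0.2780 mol/L

n(S2O3^2-) = 0.03733 × 0.1871 = 6.984 × 10^-3 mol
n(I2) = n(S2O3^2-)/2 = 3.492 × 10^-3 mol
From the 2:5 ratio, n(MnO4^-) in the aliquot = 2/5 × 3.492 × 10^-3 = 1.397 × 10^-3 mol
[MnO4^-]_dilute = 1.397 × 10^-3 / 0.02478 = 0.05637 mol/L
[MnO4^-]_original = 0.05637 × 100.0/20.28 = 0.2780 mol/L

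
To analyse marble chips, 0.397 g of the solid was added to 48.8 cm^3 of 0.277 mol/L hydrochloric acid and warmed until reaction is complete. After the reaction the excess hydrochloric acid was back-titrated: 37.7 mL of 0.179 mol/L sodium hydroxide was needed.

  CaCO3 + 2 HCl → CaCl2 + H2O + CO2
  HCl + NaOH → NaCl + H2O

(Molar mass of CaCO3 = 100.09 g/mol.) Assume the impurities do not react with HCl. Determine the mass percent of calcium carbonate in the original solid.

n(HCl) added = 0.0488 × 0.277 = 0.0135 mol
n(NaOH) used in back-titration = 0.0377 × 0.179 = 6.75 × 10^-3 mol
n(HCl) left over = 6.75 × 10^-3 mol (1:1 ratio)
n(HCl) consumed by analyte = 0.0135 − 6.75 × 10^-3 = 6.77 × 10^-3 mol
From the 1:2 ratio, n(CaCO3) = 1/2 × 6.77 × 10^-3 = 3.38 × 10^-3 mol
mass of CaCO3 = 3.38 × 10^-3 × 100.09 = 0.339 g
% CaCO3 = 0.339 / 0.397 × 100 = 85.3 %

85.3 %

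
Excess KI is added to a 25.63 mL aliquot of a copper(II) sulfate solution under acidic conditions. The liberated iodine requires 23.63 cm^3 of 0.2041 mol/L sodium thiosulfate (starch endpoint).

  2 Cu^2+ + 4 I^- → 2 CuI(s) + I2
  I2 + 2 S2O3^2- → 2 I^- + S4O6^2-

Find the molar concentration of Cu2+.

0.1882 mol/L

n(S2O3^2-) = 0.02363 × 0.2041 = 4.823 × 10^-3 mol
n(I2) = n(S2O3^2-)/2 = 2.411 × 10^-3 mol
From the 2:1 ratio, n(Cu2+) in the aliquot = 2/1 × 2.411 × 10^-3 = 4.823 × 10^-3 mol
[Cu2+] = 4.823 × 10^-3 / 0.02563 = 0.1882 mol/L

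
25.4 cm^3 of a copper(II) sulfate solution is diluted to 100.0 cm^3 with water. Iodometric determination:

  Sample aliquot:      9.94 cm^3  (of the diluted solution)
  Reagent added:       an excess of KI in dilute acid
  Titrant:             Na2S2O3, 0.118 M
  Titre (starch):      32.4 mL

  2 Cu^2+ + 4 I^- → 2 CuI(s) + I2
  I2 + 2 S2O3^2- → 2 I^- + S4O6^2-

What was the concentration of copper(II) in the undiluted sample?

1.51 M

n(S2O3^2-) = 0.0324 × 0.118 = 3.82 × 10^-3 mol
n(I2) = n(S2O3^2-)/2 = 1.91 × 10^-3 mol
From the 2:1 ratio, n(Cu2+) in the aliquot = 2/1 × 1.91 × 10^-3 = 3.82 × 10^-3 mol
[Cu2+]_dilute = 3.82 × 10^-3 / 0.00994 = 0.385 mol/L
[Cu2+]_original = 0.385 × 100.0/25.4 = 1.51 mol/L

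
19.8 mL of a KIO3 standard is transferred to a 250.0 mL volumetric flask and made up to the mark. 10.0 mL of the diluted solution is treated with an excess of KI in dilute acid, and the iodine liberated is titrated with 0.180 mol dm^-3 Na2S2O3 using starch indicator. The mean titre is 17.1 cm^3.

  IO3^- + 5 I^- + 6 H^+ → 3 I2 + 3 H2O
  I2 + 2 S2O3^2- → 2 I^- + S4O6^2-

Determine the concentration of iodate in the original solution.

n(S2O3^2-) = 0.0171 × 0.180 = 3.08 × 10^-3 mol
n(I2) = n(S2O3^2-)/2 = 1.54 × 10^-3 mol
From the 1:3 ratio, n(IO3^-) in the aliquot = 1/3 × 1.54 × 10^-3 = 5.13 × 10^-4 mol
[IO3^-]_dilute = 5.13 × 10^-4 / 0.0100 = 0.0513 mol/L
[IO3^-]_original = 0.0513 × 250.0/19.8 = 0.648 mol/L

0.648 mol/L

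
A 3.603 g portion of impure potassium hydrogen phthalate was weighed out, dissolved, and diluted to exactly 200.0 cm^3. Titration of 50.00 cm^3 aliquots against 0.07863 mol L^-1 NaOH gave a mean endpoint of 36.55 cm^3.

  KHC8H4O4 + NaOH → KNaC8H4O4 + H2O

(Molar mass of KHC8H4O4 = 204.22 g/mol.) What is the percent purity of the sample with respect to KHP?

n(NaOH) per titration = 0.03655 × 0.07863 = 2.874 × 10^-3 mol
n(KHC8H4O4) in each aliquot = 2.874 × 10^-3 mol (1:1 ratio)
n(KHC8H4O4) in the whole flask = 2.874 × 10^-3 × 200.0/50.00 = 0.01150 mol
mass of KHC8H4O4 = 0.01150 × 204.22 = 2.348 g
% KHC8H4O4 = 2.348 / 3.603 × 100 = 65.16 %

65.16 %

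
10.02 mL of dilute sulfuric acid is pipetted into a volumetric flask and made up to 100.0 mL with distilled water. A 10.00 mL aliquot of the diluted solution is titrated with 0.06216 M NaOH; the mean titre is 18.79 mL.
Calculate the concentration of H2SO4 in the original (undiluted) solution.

0.5828 M

H2SO4 + 2 NaOH → Na2SO4 + 2 H2O
n(NaOH) = 0.01879 × 0.06216 = 1.168 × 10^-3 mol
From the 1:2 ratio, n(H2SO4) in the aliquot = 1/2 × 1.168 × 10^-3 = 5.840 × 10^-4 mol
[H2SO4]_dilute = 5.840 × 10^-4 / 0.01000 = 0.05840 mol/L
Dilution factor = 100.0 / 10.02 = 9.980
[H2SO4]_stock = 0.05840 × 9.980 = 0.5828 mol/L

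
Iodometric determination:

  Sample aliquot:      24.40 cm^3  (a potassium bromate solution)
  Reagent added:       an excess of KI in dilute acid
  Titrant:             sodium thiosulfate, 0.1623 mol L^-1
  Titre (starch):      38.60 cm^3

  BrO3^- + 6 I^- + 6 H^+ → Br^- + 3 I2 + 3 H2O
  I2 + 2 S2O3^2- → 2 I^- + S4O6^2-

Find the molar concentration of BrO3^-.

n(S2O3^2-) = 0.03860 × 0.1623 = 6.265 × 10^-3 mol
n(I2) = n(S2O3^2-)/2 = 3.132 × 10^-3 mol
From the 1:3 ratio, n(BrO3^-) in the aliquot = 1/3 × 3.132 × 10^-3 = 1.044 × 10^-3 mol
[BrO3^-] = 1.044 × 10^-3 / 0.02440 = 0.04279 mol/L

0.04279 mol/L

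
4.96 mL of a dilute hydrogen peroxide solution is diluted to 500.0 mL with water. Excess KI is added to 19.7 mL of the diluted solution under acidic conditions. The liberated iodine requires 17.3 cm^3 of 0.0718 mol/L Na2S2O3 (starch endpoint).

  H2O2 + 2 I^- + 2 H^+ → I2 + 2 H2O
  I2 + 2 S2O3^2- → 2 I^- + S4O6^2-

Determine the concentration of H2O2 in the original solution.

3.18 mol/L

n(S2O3^2-) = 0.0173 × 0.0718 = 1.24 × 10^-3 mol
n(I2) = n(S2O3^2-)/2 = 6.21 × 10^-4 mol
n(H2O2) in the aliquot = 6.21 × 10^-4 mol (1:1 ratio)
[H2O2]_dilute = 6.21 × 10^-4 / 0.0197 = 0.0315 mol/L
[H2O2]_original = 0.0315 × 500.0/4.96 = 3.18 mol/L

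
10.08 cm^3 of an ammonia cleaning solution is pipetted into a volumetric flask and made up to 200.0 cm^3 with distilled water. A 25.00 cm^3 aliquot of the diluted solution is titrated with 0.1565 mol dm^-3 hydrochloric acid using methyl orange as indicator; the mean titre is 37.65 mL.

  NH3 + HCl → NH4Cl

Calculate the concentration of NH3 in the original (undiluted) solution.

4.676 mol/L

n(HCl) = 0.03765 × 0.1565 = 5.892 × 10^-3 mol
n(NH3) in the aliquot = 5.892 × 10^-3 mol (1:1 ratio)
[NH3]_dilute = 5.892 × 10^-3 / 0.02500 = 0.2357 mol/L
Dilution factor = 200.0 / 10.08 = 19.84
[NH3]_stock = 0.2357 × 19.84 = 4.676 mol/L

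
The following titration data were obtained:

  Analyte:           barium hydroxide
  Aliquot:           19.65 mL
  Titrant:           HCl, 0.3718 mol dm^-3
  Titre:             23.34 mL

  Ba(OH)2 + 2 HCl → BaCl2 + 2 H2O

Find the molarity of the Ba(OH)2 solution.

0.2208 mol/L

n(HCl) = 0.02334 L × 0.3718 mol/L = 8.678 × 10^-3 mol
From the 1:2 mole ratio, n(Ba(OH)2) = 1/2 × 8.678 × 10^-3 = 4.339 × 10^-3 mol
[Ba(OH)2] = 4.339 × 10^-3 mol / 0.01965 L = 0.2208 mol/L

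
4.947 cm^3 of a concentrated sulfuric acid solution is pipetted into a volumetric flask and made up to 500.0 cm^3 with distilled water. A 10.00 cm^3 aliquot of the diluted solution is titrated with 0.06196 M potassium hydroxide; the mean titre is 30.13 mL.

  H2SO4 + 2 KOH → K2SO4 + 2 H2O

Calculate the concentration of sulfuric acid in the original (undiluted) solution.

n(KOH) = 0.03013 × 0.06196 = 1.867 × 10^-3 mol
From the 1:2 ratio, n(H2SO4) in the aliquot = 1/2 × 1.867 × 10^-3 = 9.334 × 10^-4 mol
[H2SO4]_dilute = 9.334 × 10^-4 / 0.01000 = 0.09334 mol/L
Dilution factor = 500.0 / 4.947 = 101.1
[H2SO4]_stock = 0.09334 × 101.1 = 9.434 mol/L

9.434 M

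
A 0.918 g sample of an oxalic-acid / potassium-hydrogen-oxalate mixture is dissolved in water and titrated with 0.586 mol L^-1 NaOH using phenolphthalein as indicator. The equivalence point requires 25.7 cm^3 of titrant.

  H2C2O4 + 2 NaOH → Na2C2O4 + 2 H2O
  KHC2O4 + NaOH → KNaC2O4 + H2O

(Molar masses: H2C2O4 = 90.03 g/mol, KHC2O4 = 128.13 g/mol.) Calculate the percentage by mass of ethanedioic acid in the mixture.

n(NaOH) = 0.0257 × 0.586 = 0.0151 mol
Let x = n(H2C2O4), y = n(KHC2O4).
Titrant: 2x + 1y = 0.0151;  mass: 90.03x + 128.13y = 0.918
Solving, x = 6.09 × 10^-3 mol, y = 2.89 × 10^-3 mol
mass of H2C2O4 = 6.09 × 10^-3 × 90.03 = 0.548 g
% H2C2O4 = 0.548 / 0.918 × 100 = 59.7 %

59.7 %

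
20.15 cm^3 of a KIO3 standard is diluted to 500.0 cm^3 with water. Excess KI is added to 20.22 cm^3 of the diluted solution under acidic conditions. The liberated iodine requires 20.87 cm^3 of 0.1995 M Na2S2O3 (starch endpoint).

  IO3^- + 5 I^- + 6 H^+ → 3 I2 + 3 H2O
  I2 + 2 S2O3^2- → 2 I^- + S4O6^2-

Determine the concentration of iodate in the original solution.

0.8516 M

n(S2O3^2-) = 0.02087 × 0.1995 = 4.164 × 10^-3 mol
n(I2) = n(S2O3^2-)/2 = 2.082 × 10^-3 mol
From the 1:3 ratio, n(IO3^-) in the aliquot = 1/3 × 2.082 × 10^-3 = 6.939 × 10^-4 mol
[IO3^-]_dilute = 6.939 × 10^-4 / 0.02022 = 0.03432 mol/L
[IO3^-]_original = 0.03432 × 500.0/20.15 = 0.8516 mol/L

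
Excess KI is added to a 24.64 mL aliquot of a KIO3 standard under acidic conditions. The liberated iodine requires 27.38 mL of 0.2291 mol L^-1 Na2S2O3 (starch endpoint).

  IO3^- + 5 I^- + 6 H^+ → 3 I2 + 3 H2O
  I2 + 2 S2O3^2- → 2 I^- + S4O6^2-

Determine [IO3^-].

n(S2O3^2-) = 0.02738 × 0.2291 = 6.273 × 10^-3 mol
n(I2) = n(S2O3^2-)/2 = 3.136 × 10^-3 mol
From the 1:3 ratio, n(IO3^-) in the aliquot = 1/3 × 3.136 × 10^-3 = 1.045 × 10^-3 mol
[IO3^-] = 1.045 × 10^-3 / 0.02464 = 0.04243 mol/L

0.04243 mol/L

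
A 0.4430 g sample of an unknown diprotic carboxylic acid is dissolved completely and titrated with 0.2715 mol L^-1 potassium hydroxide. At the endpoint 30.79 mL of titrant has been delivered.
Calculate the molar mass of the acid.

106.0 g/mol

n(KOH) = 0.03079 L × 0.2715 mol/L = 8.359 × 10^-3 mol
From the 1:2 ratio, n(H2A) = 1/2 × 8.359 × 10^-3 = 4.180 × 10^-3 mol
M = m / n = 0.4430 g / 4.180 × 10^-3 mol = 106.0 g/mol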